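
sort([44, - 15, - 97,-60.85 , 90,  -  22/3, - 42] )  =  [-97,-60.85, - 42  ,-15 , - 22/3,44  ,  90 ]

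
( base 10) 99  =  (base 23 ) 47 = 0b1100011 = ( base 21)4F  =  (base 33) 30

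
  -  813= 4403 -5216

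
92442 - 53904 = 38538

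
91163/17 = 5362 + 9/17=5362.53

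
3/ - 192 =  - 1 + 63/64 = -0.02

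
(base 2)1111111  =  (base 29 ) 4b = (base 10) 127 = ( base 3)11201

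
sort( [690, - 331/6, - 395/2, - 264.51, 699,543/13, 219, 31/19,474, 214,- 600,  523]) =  [ - 600 ,-264.51, - 395/2, - 331/6,31/19 , 543/13,214,219,474,523, 690,699 ]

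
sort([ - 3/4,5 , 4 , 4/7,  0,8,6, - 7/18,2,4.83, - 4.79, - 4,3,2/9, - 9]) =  [ - 9,-4.79, - 4, - 3/4, - 7/18,0, 2/9,4/7,2,3,4, 4.83, 5, 6,8]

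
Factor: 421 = 421^1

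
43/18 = 43/18  =  2.39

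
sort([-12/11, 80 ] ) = [ - 12/11,80] 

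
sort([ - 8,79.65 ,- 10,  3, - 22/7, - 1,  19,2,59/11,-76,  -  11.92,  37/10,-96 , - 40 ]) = [ - 96 , - 76, - 40, - 11.92, - 10, - 8, - 22/7, - 1,2, 3, 37/10,59/11,  19,79.65]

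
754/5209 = 754/5209 = 0.14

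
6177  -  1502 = 4675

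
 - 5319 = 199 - 5518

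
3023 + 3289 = 6312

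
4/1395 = 4/1395 = 0.00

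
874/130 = 437/65 = 6.72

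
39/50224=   39/50224 = 0.00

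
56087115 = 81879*685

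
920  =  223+697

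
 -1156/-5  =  1156/5 = 231.20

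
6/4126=3/2063 =0.00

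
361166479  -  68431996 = 292734483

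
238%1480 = 238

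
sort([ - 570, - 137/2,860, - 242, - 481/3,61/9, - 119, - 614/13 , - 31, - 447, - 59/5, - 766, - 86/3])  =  [ - 766, - 570, - 447,-242, - 481/3, - 119 , - 137/2, - 614/13, - 31, - 86/3 , - 59/5 , 61/9,860] 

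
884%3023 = 884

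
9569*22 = 210518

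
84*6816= 572544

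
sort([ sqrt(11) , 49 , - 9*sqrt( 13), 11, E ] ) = [ - 9  *  sqrt( 13 ),E, sqrt( 11 ), 11, 49]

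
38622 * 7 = 270354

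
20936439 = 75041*279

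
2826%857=255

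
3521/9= 3521/9 = 391.22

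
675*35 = 23625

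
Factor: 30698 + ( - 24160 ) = 2^1*7^1  *  467^1 = 6538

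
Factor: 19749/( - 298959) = -29^1*439^( - 1 )= -  29/439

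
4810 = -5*(-962)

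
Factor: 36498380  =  2^2*5^1*1824919^1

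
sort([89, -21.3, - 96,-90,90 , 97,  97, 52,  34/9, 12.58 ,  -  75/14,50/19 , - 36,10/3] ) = [  -  96, - 90,- 36,  -  21.3, - 75/14 , 50/19,10/3, 34/9, 12.58 , 52 , 89,90 , 97, 97] 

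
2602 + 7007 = 9609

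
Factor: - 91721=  - 7^1*13103^1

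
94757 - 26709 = 68048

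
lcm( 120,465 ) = 3720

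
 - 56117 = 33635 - 89752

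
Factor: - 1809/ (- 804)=9/4 = 2^(-2 )*3^2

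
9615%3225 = 3165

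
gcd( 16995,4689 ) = 3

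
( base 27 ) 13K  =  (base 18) 2A2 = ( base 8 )1476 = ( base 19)25d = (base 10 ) 830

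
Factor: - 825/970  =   - 2^( - 1) * 3^1*5^1 * 11^1*97^( - 1 )  =  - 165/194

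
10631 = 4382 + 6249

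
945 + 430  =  1375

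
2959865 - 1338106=1621759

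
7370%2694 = 1982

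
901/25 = 901/25 = 36.04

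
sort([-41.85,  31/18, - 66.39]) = [- 66.39,  -  41.85,31/18 ]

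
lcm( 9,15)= 45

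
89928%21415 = 4268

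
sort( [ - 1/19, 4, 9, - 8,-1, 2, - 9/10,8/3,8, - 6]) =[ - 8, - 6, - 1, - 9/10, - 1/19, 2, 8/3,4,8,  9 ] 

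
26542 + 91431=117973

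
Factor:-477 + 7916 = 43^1*173^1= 7439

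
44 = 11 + 33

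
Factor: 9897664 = 2^6*7^1*22093^1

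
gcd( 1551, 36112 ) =1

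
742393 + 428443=1170836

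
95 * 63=5985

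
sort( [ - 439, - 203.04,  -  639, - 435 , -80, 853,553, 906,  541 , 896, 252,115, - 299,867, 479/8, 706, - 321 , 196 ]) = [ - 639, -439, - 435, - 321,-299 , - 203.04,  -  80 , 479/8,115, 196,252,541 , 553, 706 , 853, 867,  896,906] 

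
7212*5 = 36060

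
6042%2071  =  1900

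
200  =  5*40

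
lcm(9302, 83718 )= 83718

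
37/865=37/865 = 0.04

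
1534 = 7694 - 6160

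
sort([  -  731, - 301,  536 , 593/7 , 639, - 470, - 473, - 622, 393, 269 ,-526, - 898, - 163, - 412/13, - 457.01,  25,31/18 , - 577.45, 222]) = [  -  898, - 731,-622,  -  577.45, - 526 ,-473, - 470 , - 457.01, - 301, - 163, - 412/13 , 31/18, 25, 593/7, 222,269,393, 536, 639 ]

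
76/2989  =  76/2989 =0.03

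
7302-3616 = 3686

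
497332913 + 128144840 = 625477753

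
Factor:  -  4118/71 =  - 58 = -2^1*29^1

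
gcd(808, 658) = 2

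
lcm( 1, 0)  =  0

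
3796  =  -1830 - -5626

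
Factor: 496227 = 3^1 * 251^1 * 659^1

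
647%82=73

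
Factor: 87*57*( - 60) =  - 2^2*3^3*5^1 * 19^1 * 29^1 =- 297540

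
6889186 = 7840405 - 951219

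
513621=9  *57069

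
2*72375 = 144750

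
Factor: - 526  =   - 2^1*263^1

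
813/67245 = 271/22415 = 0.01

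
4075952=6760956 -2685004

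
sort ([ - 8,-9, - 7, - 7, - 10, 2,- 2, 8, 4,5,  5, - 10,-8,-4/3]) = [ - 10, - 10, - 9,-8,-8 , - 7 , - 7,-2,-4/3,2, 4,5, 5,8 ]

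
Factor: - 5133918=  - 2^1*3^1*277^1*3089^1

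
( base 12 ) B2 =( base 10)134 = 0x86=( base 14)98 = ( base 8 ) 206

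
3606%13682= 3606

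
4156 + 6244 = 10400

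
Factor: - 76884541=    - 76884541^1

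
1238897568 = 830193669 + 408703899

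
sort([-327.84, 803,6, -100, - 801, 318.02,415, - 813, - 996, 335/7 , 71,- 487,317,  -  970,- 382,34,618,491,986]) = [-996, - 970, - 813, -801, - 487,  -  382,-327.84, - 100, 6, 34, 335/7,71,317,318.02, 415,  491,618,803, 986]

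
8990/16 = 4495/8 = 561.88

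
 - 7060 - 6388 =-13448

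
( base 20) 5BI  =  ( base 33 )21r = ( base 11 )1755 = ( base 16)8be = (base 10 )2238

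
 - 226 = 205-431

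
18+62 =80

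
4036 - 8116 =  - 4080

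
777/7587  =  259/2529=0.10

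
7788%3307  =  1174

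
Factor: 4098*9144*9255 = 2^4 * 3^4*5^1*127^1*617^1*683^1 = 346804396560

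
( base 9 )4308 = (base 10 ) 3167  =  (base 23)5mg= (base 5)100132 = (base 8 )6137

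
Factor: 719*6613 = 17^1*389^1*719^1 = 4754747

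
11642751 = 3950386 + 7692365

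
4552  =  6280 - 1728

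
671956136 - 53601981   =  618354155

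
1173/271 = 4 + 89/271 = 4.33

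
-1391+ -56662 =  - 58053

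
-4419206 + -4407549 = -8826755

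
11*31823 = 350053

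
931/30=31  +  1/30 = 31.03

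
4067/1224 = 3+395/1224 = 3.32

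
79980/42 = 1904+ 2/7 = 1904.29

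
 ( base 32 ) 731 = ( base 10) 7265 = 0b1110001100001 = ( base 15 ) 2245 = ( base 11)5505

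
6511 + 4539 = 11050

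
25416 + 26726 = 52142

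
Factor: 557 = 557^1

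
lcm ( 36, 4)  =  36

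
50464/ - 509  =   - 50464/509= - 99.14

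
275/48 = 5 + 35/48 =5.73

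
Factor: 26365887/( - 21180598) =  -2^( -1)*3^2*257^1*11399^1*10590299^(-1 ) 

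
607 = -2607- - 3214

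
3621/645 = 1207/215 = 5.61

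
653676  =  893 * 732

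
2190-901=1289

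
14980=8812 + 6168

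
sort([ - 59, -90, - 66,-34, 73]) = [ - 90, - 66,-59, - 34,73]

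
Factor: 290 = 2^1* 5^1*29^1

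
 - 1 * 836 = - 836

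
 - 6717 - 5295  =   - 12012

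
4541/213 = 21 + 68/213 = 21.32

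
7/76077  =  7/76077 = 0.00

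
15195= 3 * 5065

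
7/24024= 1/3432 = 0.00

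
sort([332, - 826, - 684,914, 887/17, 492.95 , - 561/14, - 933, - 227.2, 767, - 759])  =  [ - 933, - 826, - 759, - 684, - 227.2,-561/14,887/17,  332,  492.95,  767, 914] 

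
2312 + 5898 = 8210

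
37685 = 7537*5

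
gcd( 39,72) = 3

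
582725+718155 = 1300880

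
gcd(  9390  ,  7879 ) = 1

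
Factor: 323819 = 323819^1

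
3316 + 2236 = 5552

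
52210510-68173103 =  - 15962593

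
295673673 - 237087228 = 58586445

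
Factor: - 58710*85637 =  -5027748270 = - 2^1*3^1*5^1*19^1*29^1*103^1 *2953^1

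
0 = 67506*0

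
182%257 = 182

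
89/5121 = 89/5121  =  0.02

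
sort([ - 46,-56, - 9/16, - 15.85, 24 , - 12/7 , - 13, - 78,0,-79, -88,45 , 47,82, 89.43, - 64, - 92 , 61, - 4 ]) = [ - 92, - 88, - 79 ,-78, - 64, - 56, - 46, - 15.85, - 13,  -  4 , - 12/7 , - 9/16,  0, 24,45,  47,61, 82,89.43]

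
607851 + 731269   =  1339120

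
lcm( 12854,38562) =38562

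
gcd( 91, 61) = 1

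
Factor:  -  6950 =-2^1*5^2*139^1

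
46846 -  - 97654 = 144500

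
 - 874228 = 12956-887184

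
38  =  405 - 367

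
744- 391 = 353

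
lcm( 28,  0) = 0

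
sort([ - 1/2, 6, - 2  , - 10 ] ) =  [ - 10 , - 2, - 1/2, 6] 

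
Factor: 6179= 37^1*167^1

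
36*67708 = 2437488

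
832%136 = 16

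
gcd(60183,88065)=9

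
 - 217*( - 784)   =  170128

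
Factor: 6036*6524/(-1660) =-9844716/415= -  2^2*3^1*  5^( - 1) * 7^1*83^( - 1 )*233^1*503^1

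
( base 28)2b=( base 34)1x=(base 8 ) 103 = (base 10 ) 67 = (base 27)2D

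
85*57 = 4845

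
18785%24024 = 18785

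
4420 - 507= 3913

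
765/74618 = 765/74618 = 0.01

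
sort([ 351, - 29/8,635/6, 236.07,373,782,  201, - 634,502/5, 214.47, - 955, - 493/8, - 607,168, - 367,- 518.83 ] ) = [ - 955, - 634, - 607, - 518.83, - 367, - 493/8, - 29/8, 502/5,635/6, 168, 201  ,  214.47,  236.07, 351, 373, 782 ] 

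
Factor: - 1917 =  - 3^3* 71^1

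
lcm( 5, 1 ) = 5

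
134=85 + 49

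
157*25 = 3925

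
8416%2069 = 140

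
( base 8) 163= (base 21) 5A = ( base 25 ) 4F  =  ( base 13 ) 8b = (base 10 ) 115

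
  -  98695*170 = -16778150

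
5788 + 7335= 13123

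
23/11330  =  23/11330 =0.00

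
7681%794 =535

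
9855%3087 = 594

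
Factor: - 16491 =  - 3^1 *23^1*239^1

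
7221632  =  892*8096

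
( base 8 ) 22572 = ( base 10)9594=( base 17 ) 1G36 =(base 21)10fi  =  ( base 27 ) D49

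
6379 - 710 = 5669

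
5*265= 1325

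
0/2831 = 0 = 0.00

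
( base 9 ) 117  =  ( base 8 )141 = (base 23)45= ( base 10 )97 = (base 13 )76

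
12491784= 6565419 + 5926365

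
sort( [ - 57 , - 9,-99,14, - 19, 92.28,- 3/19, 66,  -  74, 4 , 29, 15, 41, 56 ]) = [ - 99,-74, - 57,-19, - 9, - 3/19,4, 14, 15, 29, 41, 56, 66,92.28 ] 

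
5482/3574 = 1 + 954/1787= 1.53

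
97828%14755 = 9298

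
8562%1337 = 540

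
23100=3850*6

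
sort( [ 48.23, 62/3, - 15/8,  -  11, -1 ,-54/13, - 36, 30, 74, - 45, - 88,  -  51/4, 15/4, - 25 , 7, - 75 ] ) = [ - 88 , - 75, - 45, - 36 , - 25, - 51/4, - 11, - 54/13,-15/8, - 1, 15/4  ,  7, 62/3, 30, 48.23, 74]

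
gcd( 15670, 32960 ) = 10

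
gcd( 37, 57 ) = 1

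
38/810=19/405 = 0.05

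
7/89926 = 7/89926 = 0.00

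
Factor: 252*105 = 26460 = 2^2*3^3*5^1*7^2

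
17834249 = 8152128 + 9682121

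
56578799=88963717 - 32384918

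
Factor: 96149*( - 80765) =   -  7765473985 = - 5^1*29^1*557^1 * 96149^1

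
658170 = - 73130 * (-9 ) 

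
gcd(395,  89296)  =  1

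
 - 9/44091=-1 + 4898/4899 = - 0.00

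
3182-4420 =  - 1238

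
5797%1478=1363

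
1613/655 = 2 + 303/655 = 2.46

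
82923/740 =82923/740 = 112.06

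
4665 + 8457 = 13122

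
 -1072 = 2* ( - 536) 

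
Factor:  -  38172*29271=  - 2^2 * 3^2*11^1*887^1*3181^1 = - 1117332612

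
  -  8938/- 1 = 8938 + 0/1 = 8938.00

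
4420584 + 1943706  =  6364290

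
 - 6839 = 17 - 6856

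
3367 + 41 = 3408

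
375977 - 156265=219712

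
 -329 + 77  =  -252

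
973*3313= 3223549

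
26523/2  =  26523/2= 13261.50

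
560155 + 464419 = 1024574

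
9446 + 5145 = 14591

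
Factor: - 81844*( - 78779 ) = 2^2*7^1 * 37^1*79^1*78779^1= 6447588476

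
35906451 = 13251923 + 22654528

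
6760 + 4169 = 10929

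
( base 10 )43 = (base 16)2B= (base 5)133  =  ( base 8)53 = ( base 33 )1a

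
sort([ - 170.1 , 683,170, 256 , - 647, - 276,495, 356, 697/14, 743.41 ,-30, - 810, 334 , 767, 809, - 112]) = [  -  810, -647 , - 276,-170.1, - 112, - 30, 697/14 , 170,256  ,  334 , 356 , 495,683,  743.41, 767 , 809]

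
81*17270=1398870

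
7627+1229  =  8856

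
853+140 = 993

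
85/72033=85/72033 = 0.00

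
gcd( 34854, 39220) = 74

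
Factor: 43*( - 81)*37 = -3^4*37^1*43^1 = - 128871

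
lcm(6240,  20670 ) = 330720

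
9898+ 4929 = 14827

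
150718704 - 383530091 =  - 232811387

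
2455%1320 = 1135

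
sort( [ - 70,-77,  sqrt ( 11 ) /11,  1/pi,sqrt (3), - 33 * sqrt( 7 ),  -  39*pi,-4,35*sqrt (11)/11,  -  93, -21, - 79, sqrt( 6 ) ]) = [  -  39*pi,  -  93, - 33*sqrt (7), -79 , - 77, - 70,-21 , - 4,  sqrt( 11)/11 , 1/pi , sqrt(3), sqrt( 6), 35*sqrt( 11) /11 ]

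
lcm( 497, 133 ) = 9443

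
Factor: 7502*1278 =9587556 =2^2*3^2*11^2 * 31^1*71^1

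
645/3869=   645/3869  =  0.17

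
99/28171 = 9/2561 = 0.00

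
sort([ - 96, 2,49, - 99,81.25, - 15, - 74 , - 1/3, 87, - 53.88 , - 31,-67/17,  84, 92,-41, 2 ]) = [ - 99, - 96, - 74, - 53.88, - 41, - 31,-15, - 67/17, - 1/3,2, 2,  49, 81.25,84, 87,  92 ]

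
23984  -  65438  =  -41454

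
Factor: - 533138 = - 2^1 * 31^1*8599^1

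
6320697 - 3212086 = 3108611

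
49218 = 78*631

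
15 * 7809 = 117135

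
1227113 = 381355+845758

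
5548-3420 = 2128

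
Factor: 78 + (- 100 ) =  - 22 = - 2^1*11^1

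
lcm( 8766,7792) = 70128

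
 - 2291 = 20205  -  22496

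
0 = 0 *992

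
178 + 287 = 465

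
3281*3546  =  11634426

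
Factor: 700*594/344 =51975/43 = 3^3*5^2*7^1*11^1*43^(- 1 )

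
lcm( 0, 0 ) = 0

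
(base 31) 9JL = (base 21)kkj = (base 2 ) 10010000101011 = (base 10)9259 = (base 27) cip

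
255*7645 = 1949475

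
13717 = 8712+5005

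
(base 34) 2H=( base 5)320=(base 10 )85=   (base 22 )3j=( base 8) 125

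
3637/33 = 110 + 7/33 = 110.21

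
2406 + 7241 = 9647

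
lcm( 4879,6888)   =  117096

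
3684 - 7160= - 3476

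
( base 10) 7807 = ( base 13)3727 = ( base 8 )17177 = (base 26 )be7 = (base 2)1111001111111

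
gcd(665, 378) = 7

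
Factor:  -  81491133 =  - 3^1*19^1*1429669^1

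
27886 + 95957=123843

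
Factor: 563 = 563^1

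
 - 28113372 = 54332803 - 82446175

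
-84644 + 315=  - 84329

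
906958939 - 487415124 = 419543815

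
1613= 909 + 704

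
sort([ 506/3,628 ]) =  [ 506/3, 628 ] 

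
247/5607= 247/5607= 0.04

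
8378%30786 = 8378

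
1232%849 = 383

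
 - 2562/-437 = 2562/437 = 5.86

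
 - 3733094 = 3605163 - 7338257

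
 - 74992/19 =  - 3947 + 1/19 = - 3946.95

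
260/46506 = 130/23253 =0.01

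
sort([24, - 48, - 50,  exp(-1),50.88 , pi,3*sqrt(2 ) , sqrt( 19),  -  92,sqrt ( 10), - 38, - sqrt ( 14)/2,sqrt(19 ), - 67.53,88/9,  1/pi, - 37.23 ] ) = [ - 92,  -  67.53, - 50,-48, - 38, - 37.23,-sqrt (14)/2,  1/pi, exp( - 1),pi, sqrt ( 10),  3*sqrt (2 ), sqrt( 19 ), sqrt( 19 ), 88/9, 24,50.88 ] 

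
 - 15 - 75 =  - 90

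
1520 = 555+965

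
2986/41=2986/41 =72.83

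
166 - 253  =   - 87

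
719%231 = 26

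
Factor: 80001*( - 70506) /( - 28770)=940091751/4795= 3^4 * 5^( - 1 )*7^( - 1)*137^( - 1 )*2963^1 *3917^1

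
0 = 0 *1255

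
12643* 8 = 101144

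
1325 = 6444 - 5119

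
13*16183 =210379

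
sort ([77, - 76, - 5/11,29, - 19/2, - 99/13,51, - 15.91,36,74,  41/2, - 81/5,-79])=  [-79,  -  76, - 81/5,-15.91, - 19/2,- 99/13, - 5/11,  41/2,29,36, 51,74, 77]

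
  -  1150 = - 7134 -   -  5984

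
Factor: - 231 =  - 3^1*7^1*11^1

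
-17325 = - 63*275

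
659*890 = 586510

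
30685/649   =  47+182/649 = 47.28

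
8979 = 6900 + 2079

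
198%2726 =198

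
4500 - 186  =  4314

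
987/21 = 47  =  47.00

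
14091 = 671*21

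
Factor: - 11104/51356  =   - 2^3*37^( - 1) = -  8/37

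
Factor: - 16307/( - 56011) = 23^1*79^( - 1 ) = 23/79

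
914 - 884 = 30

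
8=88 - 80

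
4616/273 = 4616/273= 16.91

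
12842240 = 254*50560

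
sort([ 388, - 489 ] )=[ - 489, 388 ]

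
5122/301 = 5122/301  =  17.02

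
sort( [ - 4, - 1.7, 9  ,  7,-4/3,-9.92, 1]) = [ - 9.92, - 4, - 1.7,  -  4/3 , 1 , 7,9]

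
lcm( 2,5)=10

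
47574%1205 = 579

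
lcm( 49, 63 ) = 441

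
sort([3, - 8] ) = [ - 8,  3 ] 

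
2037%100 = 37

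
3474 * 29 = 100746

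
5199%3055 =2144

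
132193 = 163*811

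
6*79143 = 474858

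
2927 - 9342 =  - 6415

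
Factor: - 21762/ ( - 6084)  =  93/26 =2^( - 1 )*3^1 * 13^( - 1 ) * 31^1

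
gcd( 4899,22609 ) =23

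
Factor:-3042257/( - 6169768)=2^( - 3)*11^( - 1)*70111^( - 1)*3042257^1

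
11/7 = 11/7 = 1.57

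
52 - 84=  - 32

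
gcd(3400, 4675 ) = 425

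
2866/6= 477+2/3 = 477.67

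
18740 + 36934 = 55674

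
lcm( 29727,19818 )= 59454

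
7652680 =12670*604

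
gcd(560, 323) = 1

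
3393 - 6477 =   -  3084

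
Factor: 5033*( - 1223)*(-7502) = 46177503218= 2^1*7^1 * 11^2*31^1*719^1*1223^1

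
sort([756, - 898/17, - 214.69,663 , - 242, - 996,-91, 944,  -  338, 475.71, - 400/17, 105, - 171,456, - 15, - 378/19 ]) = [ - 996, - 338, - 242, - 214.69, - 171, - 91, - 898/17, - 400/17, -378/19,-15, 105, 456, 475.71, 663, 756, 944]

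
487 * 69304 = 33751048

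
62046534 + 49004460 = 111050994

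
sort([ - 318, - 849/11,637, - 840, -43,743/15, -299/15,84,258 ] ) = [ - 840,-318,  -  849/11, - 43, - 299/15 , 743/15,84,258,637 ]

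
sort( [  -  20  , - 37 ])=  [ -37,- 20 ] 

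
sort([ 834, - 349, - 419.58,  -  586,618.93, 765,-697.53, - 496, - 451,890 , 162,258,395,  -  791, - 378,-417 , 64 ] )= [-791, - 697.53, - 586, - 496, - 451, - 419.58,-417,  -  378, - 349,64,162  ,  258,395,618.93, 765,  834,890 ]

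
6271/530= 6271/530 = 11.83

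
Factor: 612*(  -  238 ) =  - 145656  =  -  2^3  *3^2 * 7^1*17^2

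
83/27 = 83/27  =  3.07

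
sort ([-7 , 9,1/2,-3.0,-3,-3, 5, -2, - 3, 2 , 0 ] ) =[ - 7, - 3.0, - 3,-3,-3, - 2,  0, 1/2, 2,5,9 ] 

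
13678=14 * 977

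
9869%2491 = 2396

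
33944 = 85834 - 51890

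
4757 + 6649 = 11406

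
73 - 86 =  - 13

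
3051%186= 75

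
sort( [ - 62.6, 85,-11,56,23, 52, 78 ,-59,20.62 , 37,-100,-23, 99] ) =[ - 100, - 62.6,-59, - 23, - 11,20.62,23, 37,52, 56, 78,85, 99]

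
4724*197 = 930628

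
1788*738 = 1319544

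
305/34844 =305/34844=0.01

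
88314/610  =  44157/305 = 144.78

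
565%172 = 49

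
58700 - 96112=  -  37412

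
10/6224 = 5/3112  =  0.00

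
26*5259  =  136734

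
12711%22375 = 12711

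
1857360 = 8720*213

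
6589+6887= 13476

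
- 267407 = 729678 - 997085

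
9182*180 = 1652760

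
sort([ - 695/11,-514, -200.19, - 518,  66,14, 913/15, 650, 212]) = [ - 518, - 514 , - 200.19, - 695/11, 14, 913/15, 66, 212, 650] 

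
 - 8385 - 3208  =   -11593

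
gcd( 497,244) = 1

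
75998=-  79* ( - 962)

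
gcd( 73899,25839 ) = 27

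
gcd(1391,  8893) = 1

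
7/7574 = 1/1082 = 0.00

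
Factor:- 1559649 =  - 3^1*7^1*13^1*29^1*197^1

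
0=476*0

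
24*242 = 5808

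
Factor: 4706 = 2^1*13^1*181^1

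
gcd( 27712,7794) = 866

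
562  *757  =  425434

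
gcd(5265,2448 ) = 9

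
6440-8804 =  - 2364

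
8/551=8/551 = 0.01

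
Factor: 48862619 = 13^1 * 3758663^1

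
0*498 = 0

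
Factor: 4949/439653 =49/4353 = 3^( - 1)*7^2 * 1451^ ( - 1)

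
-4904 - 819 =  - 5723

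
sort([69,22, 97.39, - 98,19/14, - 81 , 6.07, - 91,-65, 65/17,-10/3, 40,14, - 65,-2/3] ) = [-98,-91,-81, - 65, - 65, - 10/3, - 2/3, 19/14, 65/17,6.07,  14, 22, 40 , 69, 97.39 ] 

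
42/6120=7/1020 = 0.01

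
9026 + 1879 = 10905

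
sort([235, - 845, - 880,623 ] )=[ - 880,-845, 235, 623 ]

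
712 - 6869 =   -  6157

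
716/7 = 716/7 = 102.29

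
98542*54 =5321268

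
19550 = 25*782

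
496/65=496/65 = 7.63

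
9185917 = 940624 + 8245293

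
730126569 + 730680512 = 1460807081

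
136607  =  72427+64180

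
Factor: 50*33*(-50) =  - 82500 = -2^2*3^1*5^4 * 11^1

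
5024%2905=2119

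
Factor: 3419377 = 13^2*20233^1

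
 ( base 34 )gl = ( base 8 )1065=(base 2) 1000110101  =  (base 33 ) H4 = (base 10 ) 565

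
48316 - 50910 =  - 2594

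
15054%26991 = 15054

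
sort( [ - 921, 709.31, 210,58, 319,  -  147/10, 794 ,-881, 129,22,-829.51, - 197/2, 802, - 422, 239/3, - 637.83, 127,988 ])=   [-921 , - 881, - 829.51,  -  637.83, - 422, - 197/2, -147/10, 22,58,239/3,127, 129, 210,319, 709.31  ,  794, 802, 988]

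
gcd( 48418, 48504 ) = 86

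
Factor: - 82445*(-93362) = 2^1 * 5^1*11^1*1499^1* 46681^1 = 7697230090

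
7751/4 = 7751/4=1937.75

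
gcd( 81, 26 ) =1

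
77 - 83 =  - 6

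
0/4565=0 = 0.00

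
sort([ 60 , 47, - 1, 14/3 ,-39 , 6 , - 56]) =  [ - 56 ,-39,-1, 14/3 , 6,47, 60 ]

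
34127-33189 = 938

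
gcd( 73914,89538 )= 6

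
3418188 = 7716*443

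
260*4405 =1145300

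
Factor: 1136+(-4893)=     -  13^1*17^2 = -3757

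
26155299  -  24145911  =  2009388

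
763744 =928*823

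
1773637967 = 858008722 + 915629245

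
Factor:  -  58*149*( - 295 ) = 2549390 = 2^1*5^1*29^1*59^1*149^1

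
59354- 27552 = 31802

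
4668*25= 116700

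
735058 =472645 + 262413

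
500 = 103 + 397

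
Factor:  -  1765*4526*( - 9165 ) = 73213594350= 2^1*3^1*5^2*13^1*31^1*47^1*73^1*353^1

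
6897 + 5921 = 12818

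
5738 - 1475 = 4263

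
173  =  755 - 582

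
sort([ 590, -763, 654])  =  [ - 763, 590,654]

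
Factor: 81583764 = 2^2 *3^1 * 6798647^1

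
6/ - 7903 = - 1 + 7897/7903 = - 0.00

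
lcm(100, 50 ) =100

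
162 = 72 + 90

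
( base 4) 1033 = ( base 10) 79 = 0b1001111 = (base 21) 3G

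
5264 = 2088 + 3176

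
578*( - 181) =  - 104618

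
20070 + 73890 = 93960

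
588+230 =818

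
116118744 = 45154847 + 70963897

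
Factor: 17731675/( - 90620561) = - 5^2 * 13^1*54559^1*90620561^( - 1)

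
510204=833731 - 323527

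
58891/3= 19630 + 1/3 = 19630.33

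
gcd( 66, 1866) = 6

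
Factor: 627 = 3^1*11^1*19^1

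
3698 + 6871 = 10569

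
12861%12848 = 13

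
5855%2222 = 1411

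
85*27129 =2305965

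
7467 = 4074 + 3393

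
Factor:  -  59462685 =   -  3^2*5^1*17^1*19^1*4091^1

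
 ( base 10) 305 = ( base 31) 9q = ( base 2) 100110001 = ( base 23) D6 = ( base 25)C5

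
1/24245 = 1/24245 = 0.00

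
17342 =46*377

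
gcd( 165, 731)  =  1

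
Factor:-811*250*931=-188760250=- 2^1*5^3*7^2*19^1*811^1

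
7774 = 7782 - 8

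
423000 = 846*500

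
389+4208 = 4597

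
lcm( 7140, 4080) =28560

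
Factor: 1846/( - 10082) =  - 13/71 = - 13^1*71^( - 1)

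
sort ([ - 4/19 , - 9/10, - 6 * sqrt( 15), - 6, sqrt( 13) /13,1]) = [ - 6 * sqrt( 15),-6, - 9/10, - 4/19,sqrt(13) /13,1 ] 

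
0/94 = 0 = 0.00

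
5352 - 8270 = -2918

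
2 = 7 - 5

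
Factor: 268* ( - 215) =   -  57620 = - 2^2*5^1*43^1*67^1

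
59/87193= 59/87193 = 0.00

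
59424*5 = 297120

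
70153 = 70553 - 400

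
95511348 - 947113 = 94564235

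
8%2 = 0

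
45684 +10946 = 56630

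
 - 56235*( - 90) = 5061150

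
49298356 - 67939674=-18641318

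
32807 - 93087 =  - 60280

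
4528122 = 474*9553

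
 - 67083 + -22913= -89996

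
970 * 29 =28130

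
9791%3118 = 437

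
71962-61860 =10102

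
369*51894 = 19148886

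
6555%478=341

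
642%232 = 178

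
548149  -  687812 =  - 139663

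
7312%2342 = 286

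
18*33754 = 607572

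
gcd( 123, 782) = 1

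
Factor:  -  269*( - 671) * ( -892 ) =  - 161005108 = -2^2*11^1*61^1*223^1*269^1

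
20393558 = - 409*( - 49862 ) 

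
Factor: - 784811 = - 647^1*1213^1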